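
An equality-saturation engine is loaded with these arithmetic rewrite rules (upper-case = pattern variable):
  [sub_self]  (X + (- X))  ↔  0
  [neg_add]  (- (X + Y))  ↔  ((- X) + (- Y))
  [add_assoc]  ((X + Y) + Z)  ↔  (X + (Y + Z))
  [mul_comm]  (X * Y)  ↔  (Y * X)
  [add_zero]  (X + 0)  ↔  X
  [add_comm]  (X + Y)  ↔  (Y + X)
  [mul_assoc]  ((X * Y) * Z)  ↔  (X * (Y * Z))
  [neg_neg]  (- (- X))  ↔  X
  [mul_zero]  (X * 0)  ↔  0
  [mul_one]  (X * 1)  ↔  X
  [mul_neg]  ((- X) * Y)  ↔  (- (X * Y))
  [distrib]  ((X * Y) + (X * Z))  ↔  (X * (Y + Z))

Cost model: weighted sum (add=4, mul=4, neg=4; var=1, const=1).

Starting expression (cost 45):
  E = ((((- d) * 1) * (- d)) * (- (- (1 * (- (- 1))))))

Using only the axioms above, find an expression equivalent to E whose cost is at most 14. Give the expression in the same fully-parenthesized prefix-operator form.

((- d) * (- d))   [cost 14]

step 1: neg_neg (→) rewrites (- (- 1)) into 1, now ((((- d) * 1) * (- d)) * (- (- (1 * 1))))
step 2: mul_one (→) rewrites (1 * 1) into 1, now ((((- d) * 1) * (- d)) * (- (- 1)))
step 3: neg_neg (→) rewrites (- (- 1)) into 1, now ((((- d) * 1) * (- d)) * 1)
step 4: mul_one (→) rewrites ((((- d) * 1) * (- d)) * 1) into (((- d) * 1) * (- d))
step 5: mul_one (→) rewrites ((- d) * 1) into (- d), reaching cost 14 (bound 14)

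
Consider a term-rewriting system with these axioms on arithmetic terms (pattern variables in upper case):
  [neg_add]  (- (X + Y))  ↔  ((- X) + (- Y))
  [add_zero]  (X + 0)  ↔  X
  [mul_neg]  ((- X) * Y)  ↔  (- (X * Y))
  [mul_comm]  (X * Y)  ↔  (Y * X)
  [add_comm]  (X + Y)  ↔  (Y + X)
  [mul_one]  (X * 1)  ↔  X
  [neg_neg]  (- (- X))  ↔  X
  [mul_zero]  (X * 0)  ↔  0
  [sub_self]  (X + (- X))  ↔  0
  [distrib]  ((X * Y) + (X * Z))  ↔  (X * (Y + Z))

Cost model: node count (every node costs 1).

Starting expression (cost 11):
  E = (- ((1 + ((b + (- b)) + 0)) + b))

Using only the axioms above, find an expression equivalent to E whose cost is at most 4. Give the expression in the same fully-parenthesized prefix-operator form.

(- (1 + b))   [cost 4]

(1) ((b + (- b)) + 0)  =[add_zero →]=  (b + (- b))    ⊢ (- ((1 + (b + (- b))) + b))
(2) (b + (- b))  =[sub_self →]=  0    ⊢ (- ((1 + 0) + b))
(3) (1 + 0)  =[add_zero →]=  1    ⊢ cost 4, within 4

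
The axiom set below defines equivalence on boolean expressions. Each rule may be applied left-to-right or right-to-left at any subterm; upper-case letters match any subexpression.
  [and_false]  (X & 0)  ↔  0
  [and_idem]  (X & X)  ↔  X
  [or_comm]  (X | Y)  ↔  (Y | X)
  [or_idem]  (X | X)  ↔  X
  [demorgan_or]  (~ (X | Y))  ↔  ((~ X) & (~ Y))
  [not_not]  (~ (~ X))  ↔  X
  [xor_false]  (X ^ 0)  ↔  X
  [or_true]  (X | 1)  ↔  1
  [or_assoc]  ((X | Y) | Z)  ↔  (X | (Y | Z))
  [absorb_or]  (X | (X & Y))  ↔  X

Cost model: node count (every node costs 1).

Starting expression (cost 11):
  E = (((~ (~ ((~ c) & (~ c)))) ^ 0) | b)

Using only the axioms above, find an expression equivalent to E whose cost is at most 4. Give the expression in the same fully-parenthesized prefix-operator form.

1. [not_not →] (~ (~ ((~ c) & (~ c))))  →  ((~ c) & (~ c));  E = ((((~ c) & (~ c)) ^ 0) | b)
2. [and_idem →] ((~ c) & (~ c))  →  (~ c);  E = (((~ c) ^ 0) | b)
3. [xor_false →] ((~ c) ^ 0)  →  (~ c);  cost 4 ≤ 4, done

((~ c) | b)   [cost 4]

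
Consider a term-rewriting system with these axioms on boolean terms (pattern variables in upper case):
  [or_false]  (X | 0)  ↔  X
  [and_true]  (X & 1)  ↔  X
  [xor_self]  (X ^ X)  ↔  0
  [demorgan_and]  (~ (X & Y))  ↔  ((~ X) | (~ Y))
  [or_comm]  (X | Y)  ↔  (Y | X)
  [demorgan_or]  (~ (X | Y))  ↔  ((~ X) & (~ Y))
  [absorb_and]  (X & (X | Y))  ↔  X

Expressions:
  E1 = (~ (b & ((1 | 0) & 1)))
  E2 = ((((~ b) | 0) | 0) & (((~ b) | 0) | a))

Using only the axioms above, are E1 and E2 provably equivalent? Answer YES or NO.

step 1: and_true (→) rewrites ((1 | 0) & 1) into (1 | 0), now (~ (b & (1 | 0)))
step 2: or_false (→) rewrites (1 | 0) into 1, now (~ (b & 1))
step 3: and_true (→) rewrites (b & 1) into b, now (~ b)
step 4: or_false (←) rewrites (~ b) into ((~ b) | 0)
step 5: absorb_and (←) rewrites ((~ b) | 0) into (((~ b) | 0) & (((~ b) | 0) | a))
step 6: or_false (←) rewrites ((~ b) | 0) into (((~ b) | 0) | 0), which is E2

YES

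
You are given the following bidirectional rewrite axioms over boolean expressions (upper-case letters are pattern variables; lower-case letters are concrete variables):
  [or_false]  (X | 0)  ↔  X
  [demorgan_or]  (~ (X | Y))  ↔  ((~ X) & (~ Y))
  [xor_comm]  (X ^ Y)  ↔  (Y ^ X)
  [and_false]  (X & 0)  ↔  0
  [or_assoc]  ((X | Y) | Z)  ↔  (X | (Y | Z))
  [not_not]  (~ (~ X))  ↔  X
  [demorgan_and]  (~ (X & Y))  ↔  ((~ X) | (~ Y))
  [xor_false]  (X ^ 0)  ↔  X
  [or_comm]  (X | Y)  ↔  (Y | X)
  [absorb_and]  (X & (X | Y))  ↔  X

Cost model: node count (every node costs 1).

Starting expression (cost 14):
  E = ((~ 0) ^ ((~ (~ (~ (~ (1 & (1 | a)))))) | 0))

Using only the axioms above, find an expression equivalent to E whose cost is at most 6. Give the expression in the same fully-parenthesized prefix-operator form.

((~ 0) ^ (1 | 0))   [cost 6]

step 1: not_not (→) rewrites (~ (~ (1 & (1 | a)))) into (1 & (1 | a)), now ((~ 0) ^ ((~ (~ (1 & (1 | a)))) | 0))
step 2: absorb_and (→) rewrites (1 & (1 | a)) into 1, now ((~ 0) ^ ((~ (~ 1)) | 0))
step 3: not_not (→) rewrites (~ (~ 1)) into 1, reaching cost 6 (bound 6)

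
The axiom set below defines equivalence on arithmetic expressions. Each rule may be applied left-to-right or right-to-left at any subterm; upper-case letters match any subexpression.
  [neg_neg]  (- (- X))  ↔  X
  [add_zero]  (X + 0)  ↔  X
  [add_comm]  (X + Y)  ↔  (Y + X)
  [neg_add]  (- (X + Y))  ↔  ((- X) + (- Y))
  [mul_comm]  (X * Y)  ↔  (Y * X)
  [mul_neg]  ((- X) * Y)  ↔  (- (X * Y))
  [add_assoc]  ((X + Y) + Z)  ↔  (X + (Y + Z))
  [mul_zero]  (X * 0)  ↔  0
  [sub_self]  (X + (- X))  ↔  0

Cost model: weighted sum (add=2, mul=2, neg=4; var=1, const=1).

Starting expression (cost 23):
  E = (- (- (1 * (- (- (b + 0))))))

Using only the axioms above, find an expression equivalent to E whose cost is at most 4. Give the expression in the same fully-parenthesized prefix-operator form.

1. [neg_neg →] (- (- (1 * (- (- (b + 0))))))  →  (1 * (- (- (b + 0))))
2. [neg_neg →] (- (- (b + 0)))  →  (b + 0);  E = (1 * (b + 0))
3. [add_zero →] (b + 0)  →  b;  cost 4 ≤ 4, done

(1 * b)   [cost 4]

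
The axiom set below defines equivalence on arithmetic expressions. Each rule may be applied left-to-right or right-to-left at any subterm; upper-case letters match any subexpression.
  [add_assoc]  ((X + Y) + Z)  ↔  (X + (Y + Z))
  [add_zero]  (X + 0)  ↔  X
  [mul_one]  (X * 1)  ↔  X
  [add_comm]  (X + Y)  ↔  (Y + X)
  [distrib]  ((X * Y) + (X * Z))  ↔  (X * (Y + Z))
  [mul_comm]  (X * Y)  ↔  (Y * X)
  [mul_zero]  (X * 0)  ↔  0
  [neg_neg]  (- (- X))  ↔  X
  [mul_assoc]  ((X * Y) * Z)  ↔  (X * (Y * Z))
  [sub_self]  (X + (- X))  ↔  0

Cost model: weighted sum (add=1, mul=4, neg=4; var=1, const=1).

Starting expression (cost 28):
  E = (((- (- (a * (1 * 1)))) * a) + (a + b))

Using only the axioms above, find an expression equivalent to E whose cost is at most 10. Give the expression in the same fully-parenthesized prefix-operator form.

step 1: mul_one (→) rewrites (1 * 1) into 1, now (((- (- (a * 1))) * a) + (a + b))
step 2: neg_neg (→) rewrites (- (- (a * 1))) into (a * 1), now (((a * 1) * a) + (a + b))
step 3: mul_one (→) rewrites (a * 1) into a, reaching cost 10 (bound 10)

((a * a) + (a + b))   [cost 10]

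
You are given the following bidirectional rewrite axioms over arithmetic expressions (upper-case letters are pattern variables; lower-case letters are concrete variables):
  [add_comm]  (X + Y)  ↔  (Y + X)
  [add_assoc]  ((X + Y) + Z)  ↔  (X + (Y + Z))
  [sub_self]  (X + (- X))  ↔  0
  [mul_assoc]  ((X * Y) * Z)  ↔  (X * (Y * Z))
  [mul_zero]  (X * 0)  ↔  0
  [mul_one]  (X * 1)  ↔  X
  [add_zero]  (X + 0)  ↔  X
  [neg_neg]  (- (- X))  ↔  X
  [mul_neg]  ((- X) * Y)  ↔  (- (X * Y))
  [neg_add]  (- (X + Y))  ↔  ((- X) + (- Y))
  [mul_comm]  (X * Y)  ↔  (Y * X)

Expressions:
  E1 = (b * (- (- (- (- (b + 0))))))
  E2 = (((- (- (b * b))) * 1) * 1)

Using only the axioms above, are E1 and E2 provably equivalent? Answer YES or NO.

(1) (- (- (- (- (b + 0)))))  =[neg_neg →]=  (- (- (b + 0)))    ⊢ (b * (- (- (b + 0))))
(2) (- (- (b + 0)))  =[neg_neg →]=  (b + 0)    ⊢ (b * (b + 0))
(3) (b + 0)  =[add_zero →]=  b    ⊢ (b * b)
(4) (b * b)  =[mul_one ←]=  ((b * b) * 1)
(5) (b * b)  =[neg_neg ←]=  (- (- (b * b)))    ⊢ ((- (- (b * b))) * 1)
(6) (- (- (b * b)))  =[mul_one ←]=  ((- (- (b * b))) * 1)    ⊢ E2

YES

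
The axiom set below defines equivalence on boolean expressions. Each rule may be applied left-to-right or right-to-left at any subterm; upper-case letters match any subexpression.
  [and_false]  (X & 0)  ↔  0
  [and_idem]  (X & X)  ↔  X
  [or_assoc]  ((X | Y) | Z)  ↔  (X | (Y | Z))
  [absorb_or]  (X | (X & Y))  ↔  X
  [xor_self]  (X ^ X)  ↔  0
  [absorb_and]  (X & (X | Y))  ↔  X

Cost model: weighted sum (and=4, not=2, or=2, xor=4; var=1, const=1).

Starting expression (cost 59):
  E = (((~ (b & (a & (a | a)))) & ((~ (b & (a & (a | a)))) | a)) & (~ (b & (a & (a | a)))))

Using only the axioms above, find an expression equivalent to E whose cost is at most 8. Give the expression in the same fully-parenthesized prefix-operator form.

(1) ((~ (b & (a & (a | a)))) & ((~ (b & (a & (a | a)))) | a))  =[absorb_and →]=  (~ (b & (a & (a | a))))    ⊢ ((~ (b & (a & (a | a)))) & (~ (b & (a & (a | a)))))
(2) ((~ (b & (a & (a | a)))) & (~ (b & (a & (a | a)))))  =[and_idem →]=  (~ (b & (a & (a | a))))
(3) (a & (a | a))  =[absorb_and →]=  a    ⊢ cost 8, within 8

(~ (b & a))   [cost 8]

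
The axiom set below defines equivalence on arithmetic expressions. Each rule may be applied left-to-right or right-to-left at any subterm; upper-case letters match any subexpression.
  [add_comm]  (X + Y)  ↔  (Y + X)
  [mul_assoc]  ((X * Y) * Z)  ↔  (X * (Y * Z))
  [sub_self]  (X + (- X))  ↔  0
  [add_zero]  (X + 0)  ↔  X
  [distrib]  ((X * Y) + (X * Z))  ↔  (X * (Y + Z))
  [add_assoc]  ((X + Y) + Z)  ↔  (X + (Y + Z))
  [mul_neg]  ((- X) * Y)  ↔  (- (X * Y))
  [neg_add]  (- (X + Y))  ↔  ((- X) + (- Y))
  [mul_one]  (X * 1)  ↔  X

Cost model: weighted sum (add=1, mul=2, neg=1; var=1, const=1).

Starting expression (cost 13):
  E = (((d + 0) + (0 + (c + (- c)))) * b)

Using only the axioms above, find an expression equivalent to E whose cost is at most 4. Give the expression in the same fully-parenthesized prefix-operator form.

(1) (c + (- c))  =[sub_self →]=  0    ⊢ (((d + 0) + (0 + 0)) * b)
(2) (0 + 0)  =[add_zero →]=  0    ⊢ (((d + 0) + 0) * b)
(3) ((d + 0) + 0)  =[add_zero →]=  (d + 0)    ⊢ ((d + 0) * b)
(4) (d + 0)  =[add_zero →]=  d    ⊢ cost 4, within 4

(d * b)   [cost 4]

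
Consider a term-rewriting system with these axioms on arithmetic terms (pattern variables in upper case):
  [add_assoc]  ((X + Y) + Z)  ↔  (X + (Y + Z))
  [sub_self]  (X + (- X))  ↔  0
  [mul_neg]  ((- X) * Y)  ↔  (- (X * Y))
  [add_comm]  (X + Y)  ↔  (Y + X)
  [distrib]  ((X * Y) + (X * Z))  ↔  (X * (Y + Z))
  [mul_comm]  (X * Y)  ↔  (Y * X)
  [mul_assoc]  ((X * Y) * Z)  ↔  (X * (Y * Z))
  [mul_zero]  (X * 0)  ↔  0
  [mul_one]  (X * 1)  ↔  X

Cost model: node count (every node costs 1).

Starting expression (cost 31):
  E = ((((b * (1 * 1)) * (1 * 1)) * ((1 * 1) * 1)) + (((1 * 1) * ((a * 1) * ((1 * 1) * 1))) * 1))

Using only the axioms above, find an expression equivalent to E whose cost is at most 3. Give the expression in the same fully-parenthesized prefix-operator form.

(a + b)   [cost 3]

step 1: mul_one (→) rewrites (((1 * 1) * ((a * 1) * ((1 * 1) * 1))) * 1) into ((1 * 1) * ((a * 1) * ((1 * 1) * 1))), now ((((b * (1 * 1)) * (1 * 1)) * ((1 * 1) * 1)) + ((1 * 1) * ((a * 1) * ((1 * 1) * 1))))
step 2: mul_one (→) rewrites (1 * 1) into 1, now ((((b * (1 * 1)) * 1) * ((1 * 1) * 1)) + ((1 * 1) * ((a * 1) * ((1 * 1) * 1))))
step 3: mul_one (→) rewrites (1 * 1) into 1, now ((((b * (1 * 1)) * 1) * (1 * 1)) + ((1 * 1) * ((a * 1) * ((1 * 1) * 1))))
step 4: mul_one (→) rewrites (1 * 1) into 1, now ((((b * (1 * 1)) * 1) * 1) + ((1 * 1) * ((a * 1) * ((1 * 1) * 1))))
step 5: mul_one (→) rewrites (1 * 1) into 1, now ((((b * 1) * 1) * 1) + ((1 * 1) * ((a * 1) * ((1 * 1) * 1))))
step 6: mul_comm (→) rewrites (((b * 1) * 1) * 1) into (1 * ((b * 1) * 1)), now ((1 * ((b * 1) * 1)) + ((1 * 1) * ((a * 1) * ((1 * 1) * 1))))
step 7: mul_one (→) rewrites (1 * 1) into 1, now ((1 * ((b * 1) * 1)) + ((1 * 1) * ((a * 1) * (1 * 1))))
step 8: mul_comm (→) rewrites (1 * ((b * 1) * 1)) into (((b * 1) * 1) * 1), now ((((b * 1) * 1) * 1) + ((1 * 1) * ((a * 1) * (1 * 1))))
step 9: mul_one (→) rewrites (1 * 1) into 1, now ((((b * 1) * 1) * 1) + ((1 * 1) * ((a * 1) * 1)))
step 10: mul_assoc (→) rewrites ((1 * 1) * ((a * 1) * 1)) into (1 * (1 * ((a * 1) * 1))), now ((((b * 1) * 1) * 1) + (1 * (1 * ((a * 1) * 1))))
step 11: mul_one (→) rewrites ((b * 1) * 1) into (b * 1), now (((b * 1) * 1) + (1 * (1 * ((a * 1) * 1))))
step 12: mul_one (→) rewrites ((b * 1) * 1) into (b * 1), now ((b * 1) + (1 * (1 * ((a * 1) * 1))))
step 13: mul_one (→) rewrites (a * 1) into a, now ((b * 1) + (1 * (1 * (a * 1))))
step 14: mul_comm (→) rewrites (1 * (1 * (a * 1))) into ((1 * (a * 1)) * 1), now ((b * 1) + ((1 * (a * 1)) * 1))
step 15: mul_comm (→) rewrites (1 * (a * 1)) into ((a * 1) * 1), now ((b * 1) + (((a * 1) * 1) * 1))
step 16: add_comm (→) rewrites ((b * 1) + (((a * 1) * 1) * 1)) into ((((a * 1) * 1) * 1) + (b * 1))
step 17: mul_assoc (→) rewrites (((a * 1) * 1) * 1) into ((a * 1) * (1 * 1)), now (((a * 1) * (1 * 1)) + (b * 1))
step 18: mul_one (→) rewrites (a * 1) into a, now ((a * (1 * 1)) + (b * 1))
step 19: mul_one (→) rewrites (1 * 1) into 1, now ((a * 1) + (b * 1))
step 20: mul_one (→) rewrites (a * 1) into a, now (a + (b * 1))
step 21: mul_one (→) rewrites (b * 1) into b, reaching cost 3 (bound 3)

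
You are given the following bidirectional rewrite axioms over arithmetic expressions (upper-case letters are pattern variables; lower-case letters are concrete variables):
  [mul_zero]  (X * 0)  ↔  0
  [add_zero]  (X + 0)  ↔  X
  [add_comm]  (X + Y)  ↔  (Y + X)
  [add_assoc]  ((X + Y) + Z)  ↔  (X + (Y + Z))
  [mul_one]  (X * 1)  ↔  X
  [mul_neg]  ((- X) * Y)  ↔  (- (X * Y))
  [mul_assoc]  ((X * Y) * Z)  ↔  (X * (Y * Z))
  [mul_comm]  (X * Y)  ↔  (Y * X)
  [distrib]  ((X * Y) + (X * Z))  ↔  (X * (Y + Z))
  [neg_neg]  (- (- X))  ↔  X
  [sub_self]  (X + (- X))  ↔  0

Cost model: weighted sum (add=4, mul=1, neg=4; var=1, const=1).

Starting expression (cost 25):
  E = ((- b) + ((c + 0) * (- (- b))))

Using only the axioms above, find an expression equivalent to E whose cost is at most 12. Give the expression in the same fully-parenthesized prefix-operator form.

((- b) + (c * b))   [cost 12]

1. [neg_neg →] (- (- b))  →  b;  E = ((- b) + ((c + 0) * b))
2. [add_zero →] (c + 0)  →  c;  cost 12 ≤ 12, done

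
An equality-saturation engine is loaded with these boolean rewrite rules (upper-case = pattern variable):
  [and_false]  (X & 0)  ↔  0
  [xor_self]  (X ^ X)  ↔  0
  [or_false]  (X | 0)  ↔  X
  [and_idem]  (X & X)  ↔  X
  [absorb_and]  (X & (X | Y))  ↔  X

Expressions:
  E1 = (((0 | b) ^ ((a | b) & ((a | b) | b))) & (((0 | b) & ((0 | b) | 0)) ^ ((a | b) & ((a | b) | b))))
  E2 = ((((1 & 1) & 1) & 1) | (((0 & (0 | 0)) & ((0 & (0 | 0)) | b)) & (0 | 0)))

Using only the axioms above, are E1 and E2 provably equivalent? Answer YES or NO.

NO

The axioms are sound identities: if E1 ↔* E2 then E1 and E2 evaluate identically under any assignment.
Under a=0, b=0: E1 evaluates to 0, E2 to 1. Distinct ⇒ no rewrite sequence connects them.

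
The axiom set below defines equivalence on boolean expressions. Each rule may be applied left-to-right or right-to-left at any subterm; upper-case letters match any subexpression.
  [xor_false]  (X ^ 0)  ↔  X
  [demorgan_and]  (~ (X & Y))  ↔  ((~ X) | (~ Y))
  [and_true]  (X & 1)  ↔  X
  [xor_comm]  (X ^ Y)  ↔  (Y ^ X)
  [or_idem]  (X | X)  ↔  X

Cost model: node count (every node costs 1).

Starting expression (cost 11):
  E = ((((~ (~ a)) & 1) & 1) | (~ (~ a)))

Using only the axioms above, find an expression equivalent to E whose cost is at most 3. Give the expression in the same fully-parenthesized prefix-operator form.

(~ (~ a))   [cost 3]

(1) ((~ (~ a)) & 1)  =[and_true →]=  (~ (~ a))    ⊢ (((~ (~ a)) & 1) | (~ (~ a)))
(2) ((~ (~ a)) & 1)  =[and_true →]=  (~ (~ a))    ⊢ ((~ (~ a)) | (~ (~ a)))
(3) ((~ (~ a)) | (~ (~ a)))  =[or_idem →]=  (~ (~ a))    ⊢ cost 3, within 3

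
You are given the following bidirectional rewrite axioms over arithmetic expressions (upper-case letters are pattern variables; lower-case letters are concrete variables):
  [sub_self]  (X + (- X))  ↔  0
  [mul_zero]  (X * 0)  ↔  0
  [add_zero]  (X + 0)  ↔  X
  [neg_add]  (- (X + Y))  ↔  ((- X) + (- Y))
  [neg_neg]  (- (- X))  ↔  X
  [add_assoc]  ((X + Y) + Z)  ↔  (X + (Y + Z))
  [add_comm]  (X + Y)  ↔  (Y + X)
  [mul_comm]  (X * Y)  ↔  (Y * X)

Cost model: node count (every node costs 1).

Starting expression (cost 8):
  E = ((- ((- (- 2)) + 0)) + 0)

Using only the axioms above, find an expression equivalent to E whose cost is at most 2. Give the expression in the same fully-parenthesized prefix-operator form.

step 1: add_zero (→) rewrites ((- ((- (- 2)) + 0)) + 0) into (- ((- (- 2)) + 0))
step 2: add_zero (→) rewrites ((- (- 2)) + 0) into (- (- 2)), now (- (- (- 2)))
step 3: neg_neg (→) rewrites (- (- 2)) into 2, reaching cost 2 (bound 2)

(- 2)   [cost 2]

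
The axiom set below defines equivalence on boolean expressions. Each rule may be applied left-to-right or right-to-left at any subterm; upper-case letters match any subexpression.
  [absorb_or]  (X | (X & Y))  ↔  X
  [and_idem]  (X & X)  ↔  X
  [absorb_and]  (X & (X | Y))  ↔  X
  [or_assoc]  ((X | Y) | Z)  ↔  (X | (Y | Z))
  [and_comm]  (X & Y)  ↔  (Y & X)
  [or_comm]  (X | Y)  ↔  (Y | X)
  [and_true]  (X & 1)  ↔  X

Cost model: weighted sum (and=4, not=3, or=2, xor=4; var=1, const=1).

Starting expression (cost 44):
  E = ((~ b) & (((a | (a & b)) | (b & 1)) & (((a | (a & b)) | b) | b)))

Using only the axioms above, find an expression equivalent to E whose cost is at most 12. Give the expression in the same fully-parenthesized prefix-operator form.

step 1: and_true (→) rewrites (b & 1) into b, now ((~ b) & (((a | (a & b)) | b) & (((a | (a & b)) | b) | b)))
step 2: absorb_and (→) rewrites (((a | (a & b)) | b) & (((a | (a & b)) | b) | b)) into ((a | (a & b)) | b), now ((~ b) & ((a | (a & b)) | b))
step 3: absorb_or (→) rewrites (a | (a & b)) into a, reaching cost 12 (bound 12)

((~ b) & (a | b))   [cost 12]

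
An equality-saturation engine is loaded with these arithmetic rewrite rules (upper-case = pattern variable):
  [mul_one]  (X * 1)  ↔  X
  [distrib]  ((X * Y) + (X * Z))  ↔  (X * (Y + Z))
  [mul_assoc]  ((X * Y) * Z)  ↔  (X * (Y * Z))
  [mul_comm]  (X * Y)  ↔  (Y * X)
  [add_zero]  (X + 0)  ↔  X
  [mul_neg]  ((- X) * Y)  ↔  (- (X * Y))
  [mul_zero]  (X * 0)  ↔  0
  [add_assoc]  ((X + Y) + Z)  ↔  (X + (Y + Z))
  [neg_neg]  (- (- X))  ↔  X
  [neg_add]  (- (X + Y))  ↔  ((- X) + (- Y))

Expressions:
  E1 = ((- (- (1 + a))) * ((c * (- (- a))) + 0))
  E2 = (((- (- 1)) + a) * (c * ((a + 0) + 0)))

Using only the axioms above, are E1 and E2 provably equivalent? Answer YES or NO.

1. [neg_neg →] (- (- a))  →  a;  E1 = ((- (- (1 + a))) * ((c * a) + 0))
2. [neg_neg →] (- (- (1 + a)))  →  (1 + a);  E1 = ((1 + a) * ((c * a) + 0))
3. [add_zero →] ((c * a) + 0)  →  (c * a);  E1 = ((1 + a) * (c * a))
4. [add_zero ←] a  →  (a + 0);  E1 = ((1 + a) * (c * (a + 0)))
5. [neg_neg ←] 1  →  (- (- 1));  E1 = (((- (- 1)) + a) * (c * (a + 0)))
6. [add_zero ←] a  →  (a + 0);  this is E2

YES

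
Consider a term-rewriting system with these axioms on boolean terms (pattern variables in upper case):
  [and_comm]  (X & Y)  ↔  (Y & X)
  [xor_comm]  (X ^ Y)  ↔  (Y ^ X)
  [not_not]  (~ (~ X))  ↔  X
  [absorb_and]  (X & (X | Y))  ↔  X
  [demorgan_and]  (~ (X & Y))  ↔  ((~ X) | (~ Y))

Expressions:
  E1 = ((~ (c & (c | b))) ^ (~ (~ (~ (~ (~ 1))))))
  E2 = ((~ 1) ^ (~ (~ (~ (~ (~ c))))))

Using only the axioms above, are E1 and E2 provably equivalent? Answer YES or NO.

YES

1. [absorb_and →] (c & (c | b))  →  c;  E1 = ((~ c) ^ (~ (~ (~ (~ (~ 1))))))
2. [not_not →] (~ (~ (~ (~ 1))))  →  (~ (~ 1));  E1 = ((~ c) ^ (~ (~ (~ 1))))
3. [not_not →] (~ (~ 1))  →  1;  E1 = ((~ c) ^ (~ 1))
4. [xor_comm →] ((~ c) ^ (~ 1))  →  ((~ 1) ^ (~ c))
5. [not_not ←] (~ c)  →  (~ (~ (~ c)));  E1 = ((~ 1) ^ (~ (~ (~ c))))
6. [not_not ←] c  →  (~ (~ c));  this is E2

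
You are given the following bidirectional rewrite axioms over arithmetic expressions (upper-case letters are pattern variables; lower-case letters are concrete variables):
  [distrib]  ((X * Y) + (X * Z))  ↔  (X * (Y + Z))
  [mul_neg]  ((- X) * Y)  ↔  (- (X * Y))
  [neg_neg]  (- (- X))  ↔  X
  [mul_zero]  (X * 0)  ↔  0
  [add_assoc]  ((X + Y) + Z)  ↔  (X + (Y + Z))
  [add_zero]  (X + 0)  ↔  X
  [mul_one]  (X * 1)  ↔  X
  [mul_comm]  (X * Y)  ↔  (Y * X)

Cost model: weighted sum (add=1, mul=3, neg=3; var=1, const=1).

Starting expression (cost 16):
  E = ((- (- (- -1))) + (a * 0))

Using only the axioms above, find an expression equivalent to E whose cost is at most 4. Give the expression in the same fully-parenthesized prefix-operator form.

(1) (a * 0)  =[mul_zero →]=  0    ⊢ ((- (- (- -1))) + 0)
(2) (- (- (- -1)))  =[neg_neg →]=  (- -1)    ⊢ ((- -1) + 0)
(3) ((- -1) + 0)  =[add_zero →]=  (- -1)    ⊢ cost 4, within 4

(- -1)   [cost 4]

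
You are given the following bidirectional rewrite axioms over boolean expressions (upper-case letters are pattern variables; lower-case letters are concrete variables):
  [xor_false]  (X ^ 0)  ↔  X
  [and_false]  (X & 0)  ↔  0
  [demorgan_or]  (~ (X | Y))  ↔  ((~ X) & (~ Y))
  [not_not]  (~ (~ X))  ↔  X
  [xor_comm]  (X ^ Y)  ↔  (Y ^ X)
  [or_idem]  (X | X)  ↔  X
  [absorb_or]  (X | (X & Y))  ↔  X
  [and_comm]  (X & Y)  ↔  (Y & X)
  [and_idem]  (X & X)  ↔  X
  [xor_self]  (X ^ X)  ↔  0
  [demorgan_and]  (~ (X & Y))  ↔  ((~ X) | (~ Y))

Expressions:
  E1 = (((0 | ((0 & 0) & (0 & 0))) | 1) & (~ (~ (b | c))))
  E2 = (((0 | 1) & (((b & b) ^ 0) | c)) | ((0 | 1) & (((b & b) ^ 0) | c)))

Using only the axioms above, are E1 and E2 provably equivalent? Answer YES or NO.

step 1: and_idem (→) rewrites ((0 & 0) & (0 & 0)) into (0 & 0), now (((0 | (0 & 0)) | 1) & (~ (~ (b | c))))
step 2: not_not (→) rewrites (~ (~ (b | c))) into (b | c), now (((0 | (0 & 0)) | 1) & (b | c))
step 3: absorb_or (→) rewrites (0 | (0 & 0)) into 0, now ((0 | 1) & (b | c))
step 4: and_idem (←) rewrites b into (b & b), now ((0 | 1) & ((b & b) | c))
step 5: xor_false (←) rewrites (b & b) into ((b & b) ^ 0), now ((0 | 1) & (((b & b) ^ 0) | c))
step 6: or_idem (←) rewrites ((0 | 1) & (((b & b) ^ 0) | c)) into (((0 | 1) & (((b & b) ^ 0) | c)) | ((0 | 1) & (((b & b) ^ 0) | c))), which is E2

YES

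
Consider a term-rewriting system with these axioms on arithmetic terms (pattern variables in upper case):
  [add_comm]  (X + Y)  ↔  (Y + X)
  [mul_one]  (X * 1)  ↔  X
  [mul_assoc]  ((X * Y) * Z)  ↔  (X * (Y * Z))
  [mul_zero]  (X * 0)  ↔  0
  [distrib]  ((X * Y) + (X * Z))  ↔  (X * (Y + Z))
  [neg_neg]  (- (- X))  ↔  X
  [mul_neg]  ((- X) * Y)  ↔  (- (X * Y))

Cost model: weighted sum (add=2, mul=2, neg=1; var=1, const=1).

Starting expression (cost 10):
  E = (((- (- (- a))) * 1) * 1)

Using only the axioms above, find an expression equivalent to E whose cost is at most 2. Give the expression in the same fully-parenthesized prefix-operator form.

(- a)   [cost 2]

(1) ((- (- (- a))) * 1)  =[mul_one →]=  (- (- (- a)))    ⊢ ((- (- (- a))) * 1)
(2) ((- (- (- a))) * 1)  =[mul_one →]=  (- (- (- a)))
(3) (- (- a))  =[neg_neg →]=  a    ⊢ cost 2, within 2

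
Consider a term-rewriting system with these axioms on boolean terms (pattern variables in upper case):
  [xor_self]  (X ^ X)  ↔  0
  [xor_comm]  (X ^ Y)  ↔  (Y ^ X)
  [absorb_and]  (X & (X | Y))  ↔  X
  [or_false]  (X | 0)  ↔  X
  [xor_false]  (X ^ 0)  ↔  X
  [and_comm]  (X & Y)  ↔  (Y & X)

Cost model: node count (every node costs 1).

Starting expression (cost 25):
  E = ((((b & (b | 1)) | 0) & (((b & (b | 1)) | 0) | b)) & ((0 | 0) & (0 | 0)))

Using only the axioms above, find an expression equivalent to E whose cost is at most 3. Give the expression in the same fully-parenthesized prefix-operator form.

(b & 0)   [cost 3]

step 1: absorb_and (→) rewrites (((b & (b | 1)) | 0) & (((b & (b | 1)) | 0) | b)) into ((b & (b | 1)) | 0), now (((b & (b | 1)) | 0) & ((0 | 0) & (0 | 0)))
step 2: or_false (→) rewrites (0 | 0) into 0, now (((b & (b | 1)) | 0) & (0 & (0 | 0)))
step 3: absorb_and (→) rewrites (0 & (0 | 0)) into 0, now (((b & (b | 1)) | 0) & 0)
step 4: absorb_and (→) rewrites (b & (b | 1)) into b, now ((b | 0) & 0)
step 5: or_false (→) rewrites (b | 0) into b, reaching cost 3 (bound 3)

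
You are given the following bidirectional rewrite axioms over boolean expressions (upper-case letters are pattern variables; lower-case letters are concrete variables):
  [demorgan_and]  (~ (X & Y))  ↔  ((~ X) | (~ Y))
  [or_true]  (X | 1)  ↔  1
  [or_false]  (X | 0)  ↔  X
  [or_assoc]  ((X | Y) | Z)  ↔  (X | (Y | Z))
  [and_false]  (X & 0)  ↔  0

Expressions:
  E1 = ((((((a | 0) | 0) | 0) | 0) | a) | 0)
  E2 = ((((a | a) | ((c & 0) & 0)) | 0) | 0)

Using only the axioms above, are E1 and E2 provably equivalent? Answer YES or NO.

(1) ((((a | 0) | 0) | 0) | 0)  =[or_false →]=  (((a | 0) | 0) | 0)    ⊢ (((((a | 0) | 0) | 0) | a) | 0)
(2) (((((a | 0) | 0) | 0) | a) | 0)  =[or_false →]=  ((((a | 0) | 0) | 0) | a)
(3) ((a | 0) | 0)  =[or_false →]=  (a | 0)    ⊢ (((a | 0) | 0) | a)
(4) (a | 0)  =[or_false →]=  a    ⊢ ((a | 0) | a)
(5) (a | 0)  =[or_false →]=  a    ⊢ (a | a)
(6) a  =[or_false ←]=  (a | 0)    ⊢ (a | (a | 0))
(7) 0  =[or_false ←]=  (0 | 0)    ⊢ (a | (a | (0 | 0)))
(8) 0  =[and_false ←]=  (0 & 0)    ⊢ (a | (a | ((0 & 0) | 0)))
(9) (a | (a | ((0 & 0) | 0)))  =[or_assoc ←]=  ((a | a) | ((0 & 0) | 0))
(10) ((a | a) | ((0 & 0) | 0))  =[or_assoc ←]=  (((a | a) | (0 & 0)) | 0)
(11) (((a | a) | (0 & 0)) | 0)  =[or_false ←]=  ((((a | a) | (0 & 0)) | 0) | 0)
(12) 0  =[and_false ←]=  (c & 0)    ⊢ E2

YES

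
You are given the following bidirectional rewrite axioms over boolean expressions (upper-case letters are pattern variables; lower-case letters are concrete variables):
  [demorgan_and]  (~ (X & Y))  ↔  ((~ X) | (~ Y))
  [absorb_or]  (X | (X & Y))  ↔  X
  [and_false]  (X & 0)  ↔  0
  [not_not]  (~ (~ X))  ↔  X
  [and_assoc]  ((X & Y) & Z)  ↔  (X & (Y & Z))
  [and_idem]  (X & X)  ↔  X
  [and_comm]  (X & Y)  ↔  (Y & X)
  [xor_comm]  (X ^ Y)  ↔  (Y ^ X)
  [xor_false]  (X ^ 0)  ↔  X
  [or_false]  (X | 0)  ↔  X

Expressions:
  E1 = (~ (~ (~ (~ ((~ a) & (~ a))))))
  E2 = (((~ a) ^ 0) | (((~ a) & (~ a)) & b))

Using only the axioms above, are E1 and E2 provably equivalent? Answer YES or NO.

YES

(1) (~ (~ (~ (~ ((~ a) & (~ a))))))  =[not_not →]=  (~ (~ ((~ a) & (~ a))))
(2) ((~ a) & (~ a))  =[and_idem →]=  (~ a)    ⊢ (~ (~ (~ a)))
(3) (~ (~ (~ a)))  =[not_not →]=  (~ a)
(4) (~ a)  =[absorb_or ←]=  ((~ a) | ((~ a) & b))
(5) (~ a)  =[xor_false ←]=  ((~ a) ^ 0)    ⊢ (((~ a) ^ 0) | ((~ a) & b))
(6) (~ a)  =[and_idem ←]=  ((~ a) & (~ a))    ⊢ E2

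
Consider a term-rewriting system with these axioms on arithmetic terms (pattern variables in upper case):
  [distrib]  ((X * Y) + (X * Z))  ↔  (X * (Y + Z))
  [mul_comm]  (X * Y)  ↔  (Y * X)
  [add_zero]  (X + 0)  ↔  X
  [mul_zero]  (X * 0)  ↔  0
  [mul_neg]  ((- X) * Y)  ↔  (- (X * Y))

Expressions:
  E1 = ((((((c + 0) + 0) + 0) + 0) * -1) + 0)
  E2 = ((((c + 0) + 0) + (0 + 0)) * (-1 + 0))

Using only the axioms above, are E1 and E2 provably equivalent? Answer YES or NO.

YES

step 1: add_zero (→) rewrites (c + 0) into c, now (((((c + 0) + 0) + 0) * -1) + 0)
step 2: add_zero (→) rewrites (((((c + 0) + 0) + 0) * -1) + 0) into ((((c + 0) + 0) + 0) * -1)
step 3: add_zero (→) rewrites (((c + 0) + 0) + 0) into ((c + 0) + 0), now (((c + 0) + 0) * -1)
step 4: add_zero (→) rewrites ((c + 0) + 0) into (c + 0), now ((c + 0) * -1)
step 5: add_zero (→) rewrites (c + 0) into c, now (c * -1)
step 6: mul_comm (→) rewrites (c * -1) into (-1 * c)
step 7: add_zero (←) rewrites c into (c + 0), now (-1 * (c + 0))
step 8: add_zero (←) rewrites 0 into (0 + 0), now (-1 * (c + (0 + 0)))
step 9: mul_comm (→) rewrites (-1 * (c + (0 + 0))) into ((c + (0 + 0)) * -1)
step 10: add_zero (←) rewrites -1 into (-1 + 0), now ((c + (0 + 0)) * (-1 + 0))
step 11: add_zero (←) rewrites c into (c + 0), now (((c + 0) + (0 + 0)) * (-1 + 0))
step 12: add_zero (←) rewrites (c + 0) into ((c + 0) + 0), which is E2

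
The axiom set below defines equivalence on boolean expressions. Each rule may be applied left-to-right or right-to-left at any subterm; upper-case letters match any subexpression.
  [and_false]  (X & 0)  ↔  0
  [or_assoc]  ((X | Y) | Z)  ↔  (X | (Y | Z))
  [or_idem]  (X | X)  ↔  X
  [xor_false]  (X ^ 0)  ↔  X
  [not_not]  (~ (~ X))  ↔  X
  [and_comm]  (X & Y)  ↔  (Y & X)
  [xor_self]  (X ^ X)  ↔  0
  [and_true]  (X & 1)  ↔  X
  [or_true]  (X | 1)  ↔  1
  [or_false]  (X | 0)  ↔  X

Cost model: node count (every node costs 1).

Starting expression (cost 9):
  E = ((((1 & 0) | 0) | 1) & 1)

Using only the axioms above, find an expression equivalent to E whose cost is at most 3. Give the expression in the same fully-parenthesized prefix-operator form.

(0 | 1)   [cost 3]

1. [and_true →] ((((1 & 0) | 0) | 1) & 1)  →  (((1 & 0) | 0) | 1)
2. [and_false →] (1 & 0)  →  0;  E = ((0 | 0) | 1)
3. [or_false →] (0 | 0)  →  0;  cost 3 ≤ 3, done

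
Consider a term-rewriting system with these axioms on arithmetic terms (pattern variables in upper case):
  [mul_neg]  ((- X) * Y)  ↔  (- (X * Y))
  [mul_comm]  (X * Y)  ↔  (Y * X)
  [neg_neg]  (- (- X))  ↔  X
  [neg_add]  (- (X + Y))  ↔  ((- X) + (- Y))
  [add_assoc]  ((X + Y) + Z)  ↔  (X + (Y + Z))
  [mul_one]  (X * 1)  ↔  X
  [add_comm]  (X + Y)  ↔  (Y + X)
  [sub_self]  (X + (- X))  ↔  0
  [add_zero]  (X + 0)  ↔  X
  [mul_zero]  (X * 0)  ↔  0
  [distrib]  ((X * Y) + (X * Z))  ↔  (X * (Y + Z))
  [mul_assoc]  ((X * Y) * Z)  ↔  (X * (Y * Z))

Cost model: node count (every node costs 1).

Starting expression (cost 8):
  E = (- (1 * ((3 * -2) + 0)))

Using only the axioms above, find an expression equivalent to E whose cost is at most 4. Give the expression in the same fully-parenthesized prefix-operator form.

(- (3 * -2))   [cost 4]

(1) ((3 * -2) + 0)  =[add_zero →]=  (3 * -2)    ⊢ (- (1 * (3 * -2)))
(2) (1 * (3 * -2))  =[mul_comm →]=  ((3 * -2) * 1)    ⊢ (- ((3 * -2) * 1))
(3) ((3 * -2) * 1)  =[mul_one →]=  (3 * -2)    ⊢ cost 4, within 4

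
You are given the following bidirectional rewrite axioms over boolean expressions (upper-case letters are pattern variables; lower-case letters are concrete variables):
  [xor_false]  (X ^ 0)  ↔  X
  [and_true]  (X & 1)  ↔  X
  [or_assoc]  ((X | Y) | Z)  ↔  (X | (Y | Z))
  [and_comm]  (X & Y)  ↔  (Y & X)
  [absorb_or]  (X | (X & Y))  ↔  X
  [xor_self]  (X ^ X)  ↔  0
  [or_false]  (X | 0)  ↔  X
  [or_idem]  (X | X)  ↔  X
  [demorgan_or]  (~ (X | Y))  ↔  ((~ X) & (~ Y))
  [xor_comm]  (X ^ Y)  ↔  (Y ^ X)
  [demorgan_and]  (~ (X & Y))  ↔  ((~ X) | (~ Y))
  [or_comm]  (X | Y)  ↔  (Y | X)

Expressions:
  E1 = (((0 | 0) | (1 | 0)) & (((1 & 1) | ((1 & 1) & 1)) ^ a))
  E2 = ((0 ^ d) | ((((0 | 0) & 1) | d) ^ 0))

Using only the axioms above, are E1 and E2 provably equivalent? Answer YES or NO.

All listed rules preserve value, hence provable equivalence implies equal values everywhere; look for a separating assignment.
a=0, d=0 gives E1 ↦ 1, E2 ↦ 0; values differ ⇒ not provably equivalent.

NO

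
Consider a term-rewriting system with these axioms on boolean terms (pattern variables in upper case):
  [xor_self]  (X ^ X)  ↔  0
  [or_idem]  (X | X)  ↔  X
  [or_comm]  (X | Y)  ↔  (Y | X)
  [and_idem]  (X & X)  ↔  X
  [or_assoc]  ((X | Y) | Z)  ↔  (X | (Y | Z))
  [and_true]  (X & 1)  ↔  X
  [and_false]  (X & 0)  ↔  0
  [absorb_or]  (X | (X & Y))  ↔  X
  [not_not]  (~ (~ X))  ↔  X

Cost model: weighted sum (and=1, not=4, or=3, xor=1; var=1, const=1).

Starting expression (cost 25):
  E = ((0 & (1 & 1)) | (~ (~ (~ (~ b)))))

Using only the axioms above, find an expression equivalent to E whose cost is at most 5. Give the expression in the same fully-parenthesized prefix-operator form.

(1) (~ (~ (~ b)))  =[not_not →]=  (~ b)    ⊢ ((0 & (1 & 1)) | (~ (~ b)))
(2) (~ (~ b))  =[not_not →]=  b    ⊢ ((0 & (1 & 1)) | b)
(3) (1 & 1)  =[and_true →]=  1    ⊢ ((0 & 1) | b)
(4) (0 & 1)  =[and_true →]=  0    ⊢ cost 5, within 5

(0 | b)   [cost 5]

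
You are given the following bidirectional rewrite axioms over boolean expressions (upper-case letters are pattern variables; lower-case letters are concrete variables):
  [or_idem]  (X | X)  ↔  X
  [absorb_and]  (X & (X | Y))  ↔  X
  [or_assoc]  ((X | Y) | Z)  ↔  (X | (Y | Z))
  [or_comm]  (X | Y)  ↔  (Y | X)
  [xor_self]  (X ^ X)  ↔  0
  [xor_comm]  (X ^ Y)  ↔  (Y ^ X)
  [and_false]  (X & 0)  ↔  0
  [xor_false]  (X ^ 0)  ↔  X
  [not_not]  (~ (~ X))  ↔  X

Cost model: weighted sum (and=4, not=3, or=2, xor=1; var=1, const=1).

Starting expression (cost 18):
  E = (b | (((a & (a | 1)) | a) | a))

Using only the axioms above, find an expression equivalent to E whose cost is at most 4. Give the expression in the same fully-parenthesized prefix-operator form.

(b | a)   [cost 4]

step 1: absorb_and (→) rewrites (a & (a | 1)) into a, now (b | ((a | a) | a))
step 2: or_idem (→) rewrites (a | a) into a, now (b | (a | a))
step 3: or_idem (→) rewrites (a | a) into a, reaching cost 4 (bound 4)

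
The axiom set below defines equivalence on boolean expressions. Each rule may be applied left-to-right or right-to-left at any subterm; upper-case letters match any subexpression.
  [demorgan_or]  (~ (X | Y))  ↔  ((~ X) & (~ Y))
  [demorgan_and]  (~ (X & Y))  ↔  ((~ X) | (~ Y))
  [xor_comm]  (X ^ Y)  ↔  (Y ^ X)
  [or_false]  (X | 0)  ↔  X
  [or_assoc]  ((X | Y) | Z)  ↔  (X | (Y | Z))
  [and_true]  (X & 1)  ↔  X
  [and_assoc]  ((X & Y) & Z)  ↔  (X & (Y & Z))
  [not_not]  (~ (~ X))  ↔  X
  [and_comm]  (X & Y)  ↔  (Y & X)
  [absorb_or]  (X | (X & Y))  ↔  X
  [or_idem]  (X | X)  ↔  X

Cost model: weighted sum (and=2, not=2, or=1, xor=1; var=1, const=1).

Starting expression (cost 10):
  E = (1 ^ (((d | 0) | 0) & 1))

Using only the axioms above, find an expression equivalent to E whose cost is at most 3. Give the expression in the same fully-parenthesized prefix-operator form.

1. [and_true →] (((d | 0) | 0) & 1)  →  ((d | 0) | 0);  E = (1 ^ ((d | 0) | 0))
2. [or_false →] ((d | 0) | 0)  →  (d | 0);  E = (1 ^ (d | 0))
3. [or_false →] (d | 0)  →  d;  cost 3 ≤ 3, done

(1 ^ d)   [cost 3]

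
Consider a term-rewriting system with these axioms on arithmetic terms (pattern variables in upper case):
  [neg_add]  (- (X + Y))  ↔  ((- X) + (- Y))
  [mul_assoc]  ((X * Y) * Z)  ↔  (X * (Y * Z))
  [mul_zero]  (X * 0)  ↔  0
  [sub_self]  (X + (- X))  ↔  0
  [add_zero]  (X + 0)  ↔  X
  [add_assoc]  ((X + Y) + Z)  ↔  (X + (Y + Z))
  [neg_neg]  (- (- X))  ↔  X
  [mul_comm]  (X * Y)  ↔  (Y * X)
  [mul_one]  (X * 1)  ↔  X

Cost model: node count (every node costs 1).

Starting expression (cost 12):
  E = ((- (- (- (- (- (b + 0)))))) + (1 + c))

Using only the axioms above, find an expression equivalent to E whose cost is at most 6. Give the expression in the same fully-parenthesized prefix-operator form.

1. [neg_neg →] (- (- (- (b + 0))))  →  (- (b + 0));  E = ((- (- (- (b + 0)))) + (1 + c))
2. [add_zero →] (b + 0)  →  b;  E = ((- (- (- b))) + (1 + c))
3. [neg_neg →] (- (- (- b)))  →  (- b);  cost 6 ≤ 6, done

((- b) + (1 + c))   [cost 6]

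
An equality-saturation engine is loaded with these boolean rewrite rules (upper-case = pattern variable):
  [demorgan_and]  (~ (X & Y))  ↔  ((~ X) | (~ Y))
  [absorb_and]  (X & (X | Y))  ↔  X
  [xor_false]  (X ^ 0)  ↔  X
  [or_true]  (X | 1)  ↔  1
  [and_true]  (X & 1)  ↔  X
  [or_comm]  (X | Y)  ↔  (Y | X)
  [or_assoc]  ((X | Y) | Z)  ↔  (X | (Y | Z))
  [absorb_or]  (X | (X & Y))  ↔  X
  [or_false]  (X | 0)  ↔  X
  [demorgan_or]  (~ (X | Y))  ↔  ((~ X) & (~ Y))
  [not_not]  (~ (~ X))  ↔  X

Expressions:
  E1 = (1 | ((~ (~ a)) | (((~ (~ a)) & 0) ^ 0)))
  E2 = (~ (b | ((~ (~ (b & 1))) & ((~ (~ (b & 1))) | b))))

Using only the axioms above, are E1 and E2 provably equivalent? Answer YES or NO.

The axioms are sound identities: if E1 ↔* E2 then E1 and E2 evaluate identically under any assignment.
Under a=0, b=1: E1 evaluates to 1, E2 to 0. Distinct ⇒ no rewrite sequence connects them.

NO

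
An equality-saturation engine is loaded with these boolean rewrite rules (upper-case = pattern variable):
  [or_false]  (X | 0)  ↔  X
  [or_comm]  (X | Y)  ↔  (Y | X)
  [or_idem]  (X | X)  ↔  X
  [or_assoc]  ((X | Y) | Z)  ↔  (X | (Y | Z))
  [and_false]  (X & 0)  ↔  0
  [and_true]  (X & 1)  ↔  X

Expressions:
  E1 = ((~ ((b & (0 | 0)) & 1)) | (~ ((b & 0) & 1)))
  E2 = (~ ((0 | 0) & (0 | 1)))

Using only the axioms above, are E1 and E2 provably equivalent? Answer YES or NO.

YES

1. [or_false →] (0 | 0)  →  0;  E1 = ((~ ((b & 0) & 1)) | (~ ((b & 0) & 1)))
2. [or_idem →] ((~ ((b & 0) & 1)) | (~ ((b & 0) & 1)))  →  (~ ((b & 0) & 1))
3. [and_false →] (b & 0)  →  0;  E1 = (~ (0 & 1))
4. [or_false ←] 0  →  (0 | 0);  E1 = (~ ((0 | 0) & 1))
5. [or_false ←] 1  →  (1 | 0);  E1 = (~ ((0 | 0) & (1 | 0)))
6. [or_comm →] (1 | 0)  →  (0 | 1);  this is E2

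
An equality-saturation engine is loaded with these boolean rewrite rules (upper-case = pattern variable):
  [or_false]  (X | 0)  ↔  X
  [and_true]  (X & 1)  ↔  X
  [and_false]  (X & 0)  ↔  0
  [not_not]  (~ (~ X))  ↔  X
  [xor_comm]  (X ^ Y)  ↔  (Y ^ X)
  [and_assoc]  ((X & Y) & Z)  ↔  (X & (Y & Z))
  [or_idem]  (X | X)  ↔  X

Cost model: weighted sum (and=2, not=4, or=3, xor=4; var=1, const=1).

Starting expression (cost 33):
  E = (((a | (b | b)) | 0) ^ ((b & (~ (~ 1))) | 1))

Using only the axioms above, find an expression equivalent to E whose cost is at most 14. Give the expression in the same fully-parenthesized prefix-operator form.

(1) (~ (~ 1))  =[not_not →]=  1    ⊢ (((a | (b | b)) | 0) ^ ((b & 1) | 1))
(2) (b | b)  =[or_idem →]=  b    ⊢ (((a | b) | 0) ^ ((b & 1) | 1))
(3) ((a | b) | 0)  =[or_false →]=  (a | b)    ⊢ ((a | b) ^ ((b & 1) | 1))
(4) (b & 1)  =[and_true →]=  b    ⊢ cost 14, within 14

((a | b) ^ (b | 1))   [cost 14]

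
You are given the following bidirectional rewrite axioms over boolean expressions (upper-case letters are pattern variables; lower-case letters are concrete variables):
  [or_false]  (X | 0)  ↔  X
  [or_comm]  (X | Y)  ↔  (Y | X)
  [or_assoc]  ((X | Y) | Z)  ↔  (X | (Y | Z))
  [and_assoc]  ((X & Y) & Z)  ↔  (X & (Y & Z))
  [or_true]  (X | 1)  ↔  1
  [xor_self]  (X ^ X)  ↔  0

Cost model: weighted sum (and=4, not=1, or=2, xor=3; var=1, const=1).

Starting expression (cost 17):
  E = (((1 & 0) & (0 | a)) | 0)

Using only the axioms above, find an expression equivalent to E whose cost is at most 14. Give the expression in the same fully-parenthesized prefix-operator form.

((1 & 0) & (0 | a))   [cost 14]

(1) (((1 & 0) & (0 | a)) | 0)  =[or_false →]=  ((1 & 0) & (0 | a))    ⊢ cost 14, within 14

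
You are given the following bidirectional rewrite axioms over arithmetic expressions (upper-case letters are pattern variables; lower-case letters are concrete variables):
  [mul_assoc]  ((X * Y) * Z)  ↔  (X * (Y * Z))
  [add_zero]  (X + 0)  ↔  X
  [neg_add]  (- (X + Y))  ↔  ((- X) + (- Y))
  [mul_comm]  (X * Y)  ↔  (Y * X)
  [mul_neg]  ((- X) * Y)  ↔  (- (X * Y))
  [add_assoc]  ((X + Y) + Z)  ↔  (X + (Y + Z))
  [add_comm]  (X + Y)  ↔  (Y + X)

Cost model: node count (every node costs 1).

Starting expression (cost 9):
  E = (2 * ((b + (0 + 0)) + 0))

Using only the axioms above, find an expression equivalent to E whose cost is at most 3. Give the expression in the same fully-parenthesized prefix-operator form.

(2 * b)   [cost 3]

step 1: add_zero (→) rewrites (0 + 0) into 0, now (2 * ((b + 0) + 0))
step 2: add_zero (→) rewrites ((b + 0) + 0) into (b + 0), now (2 * (b + 0))
step 3: add_zero (→) rewrites (b + 0) into b, reaching cost 3 (bound 3)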